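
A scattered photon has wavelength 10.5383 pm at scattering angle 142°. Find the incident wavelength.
6.2000 pm

From λ' = λ + Δλ, we have λ = λ' - Δλ

First calculate the Compton shift:
Δλ = λ_C(1 - cos θ)
Δλ = 2.4263 × (1 - cos(142°))
Δλ = 2.4263 × 1.7880
Δλ = 4.3383 pm

Initial wavelength:
λ = λ' - Δλ
λ = 10.5383 - 4.3383
λ = 6.2000 pm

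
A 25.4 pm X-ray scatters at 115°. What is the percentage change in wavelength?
13.5894%

Calculate the Compton shift:
Δλ = λ_C(1 - cos(115°))
Δλ = 2.4263 × (1 - cos(115°))
Δλ = 2.4263 × 1.4226
Δλ = 3.4517 pm

Percentage change:
(Δλ/λ₀) × 100 = (3.4517/25.4) × 100
= 13.5894%

(Intermediate values are shown rounded; full precision is carried through to the final answer.)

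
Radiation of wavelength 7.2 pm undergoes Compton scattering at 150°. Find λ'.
11.7276 pm

Using the Compton formula: λ' = λ + λ_C(1 − cos θ)

For θ = 150°, cos θ = -√3/2 (exact) ≈ -0.8660, so:
1 − cos 150° = 1 − (-√3/2) ≈ 1.8660

Δλ = λ_C × 1.8660 = 2.4263 × 1.8660 = 4.5276 pm

λ' = 7.2 + 4.5276 = 11.7276 pm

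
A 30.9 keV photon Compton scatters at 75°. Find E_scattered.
29.5745 keV

First convert energy to wavelength:
λ = hc/E, with hc ≈ 1239.842 keV·pm (i.e. 1239.842 eV·nm)

For E = 30.9 keV = 30900 eV:
λ = 1239.842 keV·pm / 30.9 keV
λ = 40.1243 pm

Calculate the Compton shift:
Δλ = λ_C(1 - cos(75°)) = 2.4263 × 0.7412
Δλ = 1.7983 pm

Final wavelength:
λ' = 40.1243 + 1.7983 = 41.9227 pm

Final energy:
E' = hc/λ' = 1239.842 / 41.9227 = 29.5745 keV

(Intermediate values are shown rounded; full precision is carried through to the final answer.)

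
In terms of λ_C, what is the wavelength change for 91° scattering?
1.0175 λ_C

The Compton shift formula is:
Δλ = λ_C(1 - cos θ)

Dividing both sides by λ_C:
Δλ/λ_C = 1 - cos θ

For θ = 91°:
Δλ/λ_C = 1 - cos(91°)
Δλ/λ_C = 1 - -0.0175
Δλ/λ_C = 1.0175

This means the shift is 1.0175 × λ_C = 2.4687 pm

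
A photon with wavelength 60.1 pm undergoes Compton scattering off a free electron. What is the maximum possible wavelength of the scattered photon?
64.9526 pm (at θ = 180°)

The Compton shift is Δλ = λ_C(1 − cos θ).

Since cos θ ranges from −1 to 1, the factor (1 − cos θ) ranges from 0 to 2; the maximum shift occurs at θ = 180° (backscattering):
Δλ_max = 2λ_C = 2 × 2.4263 pm = 4.8526 pm

Maximum scattered wavelength:
λ'_max = λ₀ + Δλ_max = 60.1 + 4.8526 = 64.9526 pm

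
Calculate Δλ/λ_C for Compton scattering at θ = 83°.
0.8781 λ_C

The Compton shift formula is:
Δλ = λ_C(1 - cos θ)

Dividing both sides by λ_C:
Δλ/λ_C = 1 - cos θ

For θ = 83°:
Δλ/λ_C = 1 - cos(83°)
Δλ/λ_C = 1 - 0.1219
Δλ/λ_C = 0.8781

This means the shift is 0.8781 × λ_C = 2.1306 pm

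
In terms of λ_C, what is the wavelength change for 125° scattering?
1.5736 λ_C

The Compton shift formula is:
Δλ = λ_C(1 - cos θ)

Dividing both sides by λ_C:
Δλ/λ_C = 1 - cos θ

For θ = 125°:
Δλ/λ_C = 1 - cos(125°)
Δλ/λ_C = 1 - -0.5736
Δλ/λ_C = 1.5736

This means the shift is 1.5736 × λ_C = 3.8180 pm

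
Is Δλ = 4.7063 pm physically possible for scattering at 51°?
No, inconsistent

Calculate the expected shift for θ = 51°:

Δλ_expected = λ_C(1 - cos(51°))
Δλ_expected = 2.4263 × (1 - cos(51°))
Δλ_expected = 2.4263 × 0.3707
Δλ_expected = 0.8994 pm

Given shift: 4.7063 pm
Expected shift: 0.8994 pm
Difference: 3.8069 pm

The values do not match. The given shift corresponds to θ ≈ 160.0°, not 51°.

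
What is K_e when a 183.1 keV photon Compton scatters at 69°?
34.2271 keV

By energy conservation: K_e = E_initial - E_final

First find the scattered photon energy:
Initial wavelength: λ = hc/E = 6.7714 pm
Compton shift: Δλ = λ_C(1 - cos(69°)) = 1.5568 pm
Final wavelength: λ' = 6.7714 + 1.5568 = 8.3282 pm
Final photon energy: E' = hc/λ' = 148.8729 keV

Electron kinetic energy:
K_e = E - E' = 183.1000 - 148.8729 = 34.2271 keV

(Intermediate values are shown rounded; full precision is carried through to the final answer.)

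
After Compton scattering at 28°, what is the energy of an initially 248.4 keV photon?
235.0270 keV

First convert energy to wavelength:
λ = hc/E, with hc ≈ 1239.842 keV·pm (i.e. 1239.842 eV·nm)

For E = 248.4 keV = 248400 eV:
λ = 1239.842 keV·pm / 248.4 keV
λ = 4.9913 pm

Calculate the Compton shift:
Δλ = λ_C(1 - cos(28°)) = 2.4263 × 0.1171
Δλ = 0.2840 pm

Final wavelength:
λ' = 4.9913 + 0.2840 = 5.2753 pm

Final energy:
E' = hc/λ' = 1239.842 / 5.2753 = 235.0270 keV

(Intermediate values are shown rounded; full precision is carried through to the final answer.)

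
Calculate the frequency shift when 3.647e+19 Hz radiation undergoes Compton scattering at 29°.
1.302e+18 Hz (decrease)

Convert frequency to wavelength (c = 299792458 m/s):
λ₀ = c/f₀ = 299792458/3.647e+19 = 8.2202484e-12 m = 8.2202 pm

Calculate Compton shift:
Δλ = λ_C(1 - cos(29°)) = 0.3042 pm

Final wavelength:
λ' = λ₀ + Δλ = 8.2202 + 0.3042 = 8.5245 pm

Final frequency:
f' = c/λ' = 299792458/8.5244599e-12 = 3.5168499e+19 Hz

Frequency shift (decrease):
Δf = f₀ - f' = 3.647e+19 - 3.5168499e+19 = 1.302e+18 Hz

(Intermediate values are shown rounded; full precision is carried through to the final answer.)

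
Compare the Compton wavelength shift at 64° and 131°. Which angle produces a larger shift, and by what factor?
131° produces the larger shift by a factor of 2.949

Calculate both shifts using Δλ = λ_C(1 - cos θ):

For θ₁ = 64°:
Δλ₁ = 2.4263 × (1 - cos(64°))
Δλ₁ = 2.4263 × 0.5616
Δλ₁ = 1.3627 pm

For θ₂ = 131°:
Δλ₂ = 2.4263 × (1 - cos(131°))
Δλ₂ = 2.4263 × 1.6561
Δλ₂ = 4.0181 pm

The 131° angle produces the larger shift.
Ratio: 4.0181/1.3627 = 2.949

(Intermediate values are shown rounded; full precision is carried through to the final answer.)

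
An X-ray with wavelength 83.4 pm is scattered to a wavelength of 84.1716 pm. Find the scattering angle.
47.00°

First find the wavelength shift:
Δλ = λ' - λ = 84.1716 - 83.4 = 0.7716 pm

Using Δλ = λ_C(1 - cos θ), with λ_C = h/(m_e·c) ≈ 2.42631024 pm:
cos θ = 1 - Δλ/λ_C
cos θ = 1 - 0.7716/2.42631024
cos θ = 0.681986

θ = arccos(0.681986)
θ = 47.00°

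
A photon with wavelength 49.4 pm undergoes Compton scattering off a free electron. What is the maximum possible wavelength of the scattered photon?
54.2526 pm (at θ = 180°)

The Compton shift is Δλ = λ_C(1 − cos θ).

Since cos θ ranges from −1 to 1, the factor (1 − cos θ) ranges from 0 to 2; the maximum shift occurs at θ = 180° (backscattering):
Δλ_max = 2λ_C = 2 × 2.4263 pm = 4.8526 pm

Maximum scattered wavelength:
λ'_max = λ₀ + Δλ_max = 49.4 + 4.8526 = 54.2526 pm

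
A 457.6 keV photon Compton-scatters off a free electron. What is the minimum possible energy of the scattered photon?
163.9555 keV (at θ = 180°)

The scattered photon has minimum energy when its wavelength is maximum, i.e., when the Compton shift Δλ = λ_C(1 − cos θ) is maximum. This occurs at θ = 180° (backscattering), giving Δλ_max = 2λ_C = 4.8526 pm.

Initial wavelength: λ₀ = hc/E₀ = 2.7094 pm
Maximum final wavelength: λ'_max = λ₀ + 2λ_C = 2.7094 + 4.8526 = 7.5621 pm
Minimum final energy: E'_min = hc/λ'_max = 163.9555 keV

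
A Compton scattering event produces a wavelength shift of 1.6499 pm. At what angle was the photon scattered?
71.34°

From the Compton formula Δλ = λ_C(1 - cos θ), we can solve for θ:

cos θ = 1 - Δλ/λ_C

Given:
- Δλ = 1.6499 pm
- λ_C = h/(m_e·c) ≈ 2.42631024 pm

cos θ = 1 - 1.6499/2.42631024
cos θ = 1 - 0.680004
cos θ = 0.319996

θ = arccos(0.319996)
θ = 71.34°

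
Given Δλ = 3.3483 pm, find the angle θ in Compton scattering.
112.33°

From the Compton formula Δλ = λ_C(1 - cos θ), we can solve for θ:

cos θ = 1 - Δλ/λ_C

Given:
- Δλ = 3.3483 pm
- λ_C = h/(m_e·c) ≈ 2.42631024 pm

cos θ = 1 - 3.3483/2.42631024
cos θ = 1 - 1.379997
cos θ = -0.379997

θ = arccos(-0.379997)
θ = 112.33°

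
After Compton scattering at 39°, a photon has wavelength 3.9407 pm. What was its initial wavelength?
3.4000 pm

From λ' = λ + Δλ, we have λ = λ' - Δλ

First calculate the Compton shift:
Δλ = λ_C(1 - cos θ)
Δλ = 2.4263 × (1 - cos(39°))
Δλ = 2.4263 × 0.2229
Δλ = 0.5407 pm

Initial wavelength:
λ = λ' - Δλ
λ = 3.9407 - 0.5407
λ = 3.4000 pm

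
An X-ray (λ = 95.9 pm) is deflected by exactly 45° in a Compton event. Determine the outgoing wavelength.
96.6106 pm

Using the Compton formula: λ' = λ + λ_C(1 − cos θ)

For θ = 45°, cos θ = √2/2 (exact) ≈ 0.7071, so:
1 − cos 45° = 1 − (√2/2) ≈ 0.2929

Δλ = λ_C × 0.2929 = 2.4263 × 0.2929 = 0.7106 pm

λ' = 95.9 + 0.7106 = 96.6106 pm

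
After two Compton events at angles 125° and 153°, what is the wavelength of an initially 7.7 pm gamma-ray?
16.1062 pm

Apply Compton shift twice:

First scattering at θ₁ = 125°:
Δλ₁ = λ_C(1 - cos(125°))
Δλ₁ = 2.4263 × 1.5736
Δλ₁ = 3.8180 pm

After first scattering:
λ₁ = 7.7 + 3.8180 = 11.5180 pm

Second scattering at θ₂ = 153°:
Δλ₂ = λ_C(1 - cos(153°))
Δλ₂ = 2.4263 × 1.8910
Δλ₂ = 4.5882 pm

Final wavelength:
λ₂ = 11.5180 + 4.5882 = 16.1062 pm

Total shift: Δλ_total = 3.8180 + 4.5882 = 8.4062 pm

(Intermediate values are shown rounded; full precision is carried through to the final answer.)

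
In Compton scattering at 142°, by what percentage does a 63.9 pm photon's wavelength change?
6.7892%

Calculate the Compton shift:
Δλ = λ_C(1 - cos(142°))
Δλ = 2.4263 × (1 - cos(142°))
Δλ = 2.4263 × 1.7880
Δλ = 4.3383 pm

Percentage change:
(Δλ/λ₀) × 100 = (4.3383/63.9) × 100
= 6.7892%

(Intermediate values are shown rounded; full precision is carried through to the final answer.)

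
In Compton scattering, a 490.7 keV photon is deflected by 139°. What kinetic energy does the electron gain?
307.9443 keV

By energy conservation: K_e = E_initial - E_final

First find the scattered photon energy:
Initial wavelength: λ = hc/E = 2.5267 pm
Compton shift: Δλ = λ_C(1 - cos(139°)) = 4.2575 pm
Final wavelength: λ' = 2.5267 + 4.2575 = 6.7842 pm
Final photon energy: E' = hc/λ' = 182.7557 keV

Electron kinetic energy:
K_e = E - E' = 490.7000 - 182.7557 = 307.9443 keV

(Intermediate values are shown rounded; full precision is carried through to the final answer.)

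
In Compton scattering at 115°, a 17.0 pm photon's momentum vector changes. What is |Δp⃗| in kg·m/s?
6.0301e-23 kg·m/s

Photon momentum magnitude is p = h/λ.

Initial momentum:
p₀ = h/λ = 6.6261e-34/1.7000e-11 = 3.8977e-23 kg·m/s

After scattering:
λ' = λ + Δλ = 17.0 + 3.4517 = 20.4517 pm
p' = h/λ' = 6.6261e-34/2.0452e-11 = 3.2399e-23 kg·m/s

Momentum is a vector; the scattered photon's direction makes angle θ = 115° with the incident direction. The magnitude of the vector change Δp⃗ = p⃗₀ − p⃗' is found from the law of cosines:
|Δp⃗|² = p₀² + p'² − 2p₀p'cos θ
|Δp⃗|² = (3.8977e-23)² + (3.2399e-23)² − 2·3.8977e-23·3.2399e-23·cos(115°)
|Δp⃗| = 6.0301e-23 kg·m/s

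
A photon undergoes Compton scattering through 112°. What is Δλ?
3.3352 pm

Using the Compton scattering formula:
Δλ = λ_C(1 - cos θ)

where λ_C = h/(m_e·c) ≈ 2.4263 pm is the Compton wavelength of an electron.

For θ = 112°:
cos(112°) = -0.3746
1 - cos(112°) = 1.3746

Δλ = 2.4263 × 1.3746
Δλ = 3.3352 pm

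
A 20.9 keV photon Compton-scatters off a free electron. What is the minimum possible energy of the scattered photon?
19.3196 keV (at θ = 180°)

The scattered photon has minimum energy when its wavelength is maximum, i.e., when the Compton shift Δλ = λ_C(1 − cos θ) is maximum. This occurs at θ = 180° (backscattering), giving Δλ_max = 2λ_C = 4.8526 pm.

Initial wavelength: λ₀ = hc/E₀ = 59.3226 pm
Maximum final wavelength: λ'_max = λ₀ + 2λ_C = 59.3226 + 4.8526 = 64.1752 pm
Minimum final energy: E'_min = hc/λ'_max = 19.3196 keV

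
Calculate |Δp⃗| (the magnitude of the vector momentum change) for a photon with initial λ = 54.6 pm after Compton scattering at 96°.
1.7619e-23 kg·m/s

Photon momentum magnitude is p = h/λ.

Initial momentum:
p₀ = h/λ = 6.6261e-34/5.4600e-11 = 1.2136e-23 kg·m/s

After scattering:
λ' = λ + Δλ = 54.6 + 2.6799 = 57.2799 pm
p' = h/λ' = 6.6261e-34/5.7280e-11 = 1.1568e-23 kg·m/s

Momentum is a vector; the scattered photon's direction makes angle θ = 96° with the incident direction. The magnitude of the vector change Δp⃗ = p⃗₀ − p⃗' is found from the law of cosines:
|Δp⃗|² = p₀² + p'² − 2p₀p'cos θ
|Δp⃗|² = (1.2136e-23)² + (1.1568e-23)² − 2·1.2136e-23·1.1568e-23·cos(96°)
|Δp⃗| = 1.7619e-23 kg·m/s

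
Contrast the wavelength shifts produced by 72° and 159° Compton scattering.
159° produces the larger shift by a factor of 2.798

Calculate both shifts using Δλ = λ_C(1 - cos θ):

For θ₁ = 72°:
Δλ₁ = 2.4263 × (1 - cos(72°))
Δλ₁ = 2.4263 × 0.6910
Δλ₁ = 1.6765 pm

For θ₂ = 159°:
Δλ₂ = 2.4263 × (1 - cos(159°))
Δλ₂ = 2.4263 × 1.9336
Δλ₂ = 4.6915 pm

The 159° angle produces the larger shift.
Ratio: 4.6915/1.6765 = 2.798

(Intermediate values are shown rounded; full precision is carried through to the final answer.)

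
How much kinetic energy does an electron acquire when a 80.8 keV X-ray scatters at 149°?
18.3415 keV

By energy conservation: K_e = E_initial - E_final

First find the scattered photon energy:
Initial wavelength: λ = hc/E = 15.3446 pm
Compton shift: Δλ = λ_C(1 - cos(149°)) = 4.5061 pm
Final wavelength: λ' = 15.3446 + 4.5061 = 19.8506 pm
Final photon energy: E' = hc/λ' = 62.4585 keV

Electron kinetic energy:
K_e = E - E' = 80.8000 - 62.4585 = 18.3415 keV

(Intermediate values are shown rounded; full precision is carried through to the final answer.)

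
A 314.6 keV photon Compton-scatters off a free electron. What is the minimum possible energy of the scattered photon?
140.9932 keV (at θ = 180°)

The scattered photon has minimum energy when its wavelength is maximum, i.e., when the Compton shift Δλ = λ_C(1 − cos θ) is maximum. This occurs at θ = 180° (backscattering), giving Δλ_max = 2λ_C = 4.8526 pm.

Initial wavelength: λ₀ = hc/E₀ = 3.9410 pm
Maximum final wavelength: λ'_max = λ₀ + 2λ_C = 3.9410 + 4.8526 = 8.7936 pm
Minimum final energy: E'_min = hc/λ'_max = 140.9932 keV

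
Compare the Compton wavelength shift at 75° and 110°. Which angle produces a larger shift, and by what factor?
110° produces the larger shift by a factor of 1.811

Calculate both shifts using Δλ = λ_C(1 - cos θ):

For θ₁ = 75°:
Δλ₁ = 2.4263 × (1 - cos(75°))
Δλ₁ = 2.4263 × 0.7412
Δλ₁ = 1.7983 pm

For θ₂ = 110°:
Δλ₂ = 2.4263 × (1 - cos(110°))
Δλ₂ = 2.4263 × 1.3420
Δλ₂ = 3.2562 pm

The 110° angle produces the larger shift.
Ratio: 3.2562/1.7983 = 1.811

(Intermediate values are shown rounded; full precision is carried through to the final answer.)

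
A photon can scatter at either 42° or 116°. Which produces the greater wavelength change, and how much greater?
116° produces the larger shift by a factor of 5.600

Calculate both shifts using Δλ = λ_C(1 - cos θ):

For θ₁ = 42°:
Δλ₁ = 2.4263 × (1 - cos(42°))
Δλ₁ = 2.4263 × 0.2569
Δλ₁ = 0.6232 pm

For θ₂ = 116°:
Δλ₂ = 2.4263 × (1 - cos(116°))
Δλ₂ = 2.4263 × 1.4384
Δλ₂ = 3.4899 pm

The 116° angle produces the larger shift.
Ratio: 3.4899/0.6232 = 5.600

(Intermediate values are shown rounded; full precision is carried through to the final answer.)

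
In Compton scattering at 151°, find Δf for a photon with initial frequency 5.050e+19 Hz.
2.191e+19 Hz (decrease)

Convert frequency to wavelength (c = 299792458 m/s):
λ₀ = c/f₀ = 299792458/5.050e+19 = 5.9364843e-12 m = 5.9365 pm

Calculate Compton shift:
Δλ = λ_C(1 - cos(151°)) = 4.5484 pm

Final wavelength:
λ' = λ₀ + Δλ = 5.9365 + 4.5484 = 10.4849 pm

Final frequency:
f' = c/λ' = 299792458/1.0484893e-11 = 2.8592800e+19 Hz

Frequency shift (decrease):
Δf = f₀ - f' = 5.050e+19 - 2.8592800e+19 = 2.191e+19 Hz

(Intermediate values are shown rounded; full precision is carried through to the final answer.)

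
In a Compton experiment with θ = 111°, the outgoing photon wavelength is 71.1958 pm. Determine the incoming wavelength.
67.9000 pm

From λ' = λ + Δλ, we have λ = λ' - Δλ

First calculate the Compton shift:
Δλ = λ_C(1 - cos θ)
Δλ = 2.4263 × (1 - cos(111°))
Δλ = 2.4263 × 1.3584
Δλ = 3.2958 pm

Initial wavelength:
λ = λ' - Δλ
λ = 71.1958 - 3.2958
λ = 67.9000 pm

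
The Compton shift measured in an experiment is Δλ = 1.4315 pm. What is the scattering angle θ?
65.79°

From the Compton formula Δλ = λ_C(1 - cos θ), we can solve for θ:

cos θ = 1 - Δλ/λ_C

Given:
- Δλ = 1.4315 pm
- λ_C = h/(m_e·c) ≈ 2.42631024 pm

cos θ = 1 - 1.4315/2.42631024
cos θ = 1 - 0.589991
cos θ = 0.410009

θ = arccos(0.410009)
θ = 65.79°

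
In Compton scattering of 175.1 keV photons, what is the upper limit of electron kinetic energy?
71.2031 keV

Maximum energy transfer occurs at θ = 180° (backscattering).

Initial photon: E₀ = 175.1 keV → λ₀ = 7.0808 pm

Maximum Compton shift (at 180°):
Δλ_max = 2λ_C = 2 × 2.4263 = 4.8526 pm

Final wavelength:
λ' = 7.0808 + 4.8526 = 11.9334 pm

Minimum photon energy (maximum energy to electron):
E'_min = hc/λ' = 103.8969 keV

Maximum electron kinetic energy:
K_max = E₀ - E'_min = 175.1000 - 103.8969 = 71.2031 keV

(Intermediate values are shown rounded; full precision is carried through to the final answer.)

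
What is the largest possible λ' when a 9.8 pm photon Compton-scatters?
14.6526 pm (at θ = 180°)

The Compton shift is Δλ = λ_C(1 − cos θ).

Since cos θ ranges from −1 to 1, the factor (1 − cos θ) ranges from 0 to 2; the maximum shift occurs at θ = 180° (backscattering):
Δλ_max = 2λ_C = 2 × 2.4263 pm = 4.8526 pm

Maximum scattered wavelength:
λ'_max = λ₀ + Δλ_max = 9.8 + 4.8526 = 14.6526 pm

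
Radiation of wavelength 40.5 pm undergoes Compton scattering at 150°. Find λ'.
45.0276 pm

Using the Compton formula: λ' = λ + λ_C(1 − cos θ)

For θ = 150°, cos θ = -√3/2 (exact) ≈ -0.8660, so:
1 − cos 150° = 1 − (-√3/2) ≈ 1.8660

Δλ = λ_C × 1.8660 = 2.4263 × 1.8660 = 4.5276 pm

λ' = 40.5 + 4.5276 = 45.0276 pm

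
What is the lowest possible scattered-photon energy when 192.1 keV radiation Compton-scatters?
109.6548 keV (at θ = 180°)

The scattered photon has minimum energy when its wavelength is maximum, i.e., when the Compton shift Δλ = λ_C(1 − cos θ) is maximum. This occurs at θ = 180° (backscattering), giving Δλ_max = 2λ_C = 4.8526 pm.

Initial wavelength: λ₀ = hc/E₀ = 6.4541 pm
Maximum final wavelength: λ'_max = λ₀ + 2λ_C = 6.4541 + 4.8526 = 11.3068 pm
Minimum final energy: E'_min = hc/λ'_max = 109.6548 keV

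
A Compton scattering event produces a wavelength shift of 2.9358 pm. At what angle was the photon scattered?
102.12°

From the Compton formula Δλ = λ_C(1 - cos θ), we can solve for θ:

cos θ = 1 - Δλ/λ_C

Given:
- Δλ = 2.9358 pm
- λ_C = h/(m_e·c) ≈ 2.42631024 pm

cos θ = 1 - 2.9358/2.42631024
cos θ = 1 - 1.209985
cos θ = -0.209985

θ = arccos(-0.209985)
θ = 102.12°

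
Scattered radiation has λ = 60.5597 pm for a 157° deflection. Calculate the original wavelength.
55.9000 pm

From λ' = λ + Δλ, we have λ = λ' - Δλ

First calculate the Compton shift:
Δλ = λ_C(1 - cos θ)
Δλ = 2.4263 × (1 - cos(157°))
Δλ = 2.4263 × 1.9205
Δλ = 4.6597 pm

Initial wavelength:
λ = λ' - Δλ
λ = 60.5597 - 4.6597
λ = 55.9000 pm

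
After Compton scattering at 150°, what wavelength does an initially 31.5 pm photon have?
36.0276 pm

Using the Compton formula: λ' = λ + λ_C(1 − cos θ)

For θ = 150°, cos θ = -√3/2 (exact) ≈ -0.8660, so:
1 − cos 150° = 1 − (-√3/2) ≈ 1.8660

Δλ = λ_C × 1.8660 = 2.4263 × 1.8660 = 4.5276 pm

λ' = 31.5 + 4.5276 = 36.0276 pm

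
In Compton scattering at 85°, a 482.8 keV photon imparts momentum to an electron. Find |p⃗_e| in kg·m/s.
2.8202e-22 kg·m/s

The electron is initially at rest, so by conservation of momentum:
p⃗_e = p⃗₀ − p⃗'  (incident photon momentum minus scattered photon momentum)

Photon momentum magnitudes (p = h/λ = E/c):
λ₀ = hc/E₀ = 2.5680 pm → p₀ = h/λ₀ = 2.5802e-22 kg·m/s
Δλ = λ_C(1 − cos 85°) = 2.2148 pm
λ' = 4.7829 pm → p' = h/λ' = 1.3854e-22 kg·m/s

The scattered photon makes angle θ = 85° with the incident direction, so by the law of cosines:
|p⃗_e|² = p₀² + p'² − 2p₀p'cos θ
|p⃗_e|² = (2.5802e-22)² + (1.3854e-22)² − 2·2.5802e-22·1.3854e-22·cos(85°)
|p⃗_e| = 2.8202e-22 kg·m/s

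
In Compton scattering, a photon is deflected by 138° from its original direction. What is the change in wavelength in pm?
4.2294 pm

Using the Compton scattering formula:
Δλ = λ_C(1 - cos θ)

where λ_C = h/(m_e·c) ≈ 2.4263 pm is the Compton wavelength of an electron.

For θ = 138°:
cos(138°) = -0.7431
1 - cos(138°) = 1.7431

Δλ = 2.4263 × 1.7431
Δλ = 4.2294 pm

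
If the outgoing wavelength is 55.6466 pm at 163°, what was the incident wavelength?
50.9000 pm

From λ' = λ + Δλ, we have λ = λ' - Δλ

First calculate the Compton shift:
Δλ = λ_C(1 - cos θ)
Δλ = 2.4263 × (1 - cos(163°))
Δλ = 2.4263 × 1.9563
Δλ = 4.7466 pm

Initial wavelength:
λ = λ' - Δλ
λ = 55.6466 - 4.7466
λ = 50.9000 pm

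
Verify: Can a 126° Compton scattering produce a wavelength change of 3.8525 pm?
Yes, consistent

Calculate the expected shift for θ = 126°:

Δλ_expected = λ_C(1 - cos(126°))
Δλ_expected = 2.4263 × (1 - cos(126°))
Δλ_expected = 2.4263 × 1.5878
Δλ_expected = 3.8525 pm

Given shift: 3.8525 pm
Expected shift: 3.8525 pm
Difference: 0.0000 pm

The values match. This is consistent with Compton scattering at the stated angle.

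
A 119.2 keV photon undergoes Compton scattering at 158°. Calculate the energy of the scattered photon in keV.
82.2323 keV

First convert energy to wavelength:
λ = hc/E, with hc ≈ 1239.842 keV·pm (i.e. 1239.842 eV·nm)

For E = 119.2 keV = 119200 eV:
λ = 1239.842 keV·pm / 119.2 keV
λ = 10.4014 pm

Calculate the Compton shift:
Δλ = λ_C(1 - cos(158°)) = 2.4263 × 1.9272
Δλ = 4.6759 pm

Final wavelength:
λ' = 10.4014 + 4.6759 = 15.0773 pm

Final energy:
E' = hc/λ' = 1239.842 / 15.0773 = 82.2323 keV

(Intermediate values are shown rounded; full precision is carried through to the final answer.)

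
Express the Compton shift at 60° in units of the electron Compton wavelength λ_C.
0.5000 λ_C

The Compton shift formula is:
Δλ = λ_C(1 - cos θ)

Dividing both sides by λ_C:
Δλ/λ_C = 1 - cos θ

For θ = 60°:
Δλ/λ_C = 1 - cos(60°)
Δλ/λ_C = 1 - 0.5000
Δλ/λ_C = 0.5000

This means the shift is 0.5000 × λ_C = 1.2132 pm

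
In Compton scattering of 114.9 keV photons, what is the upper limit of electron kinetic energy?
35.6426 keV

Maximum energy transfer occurs at θ = 180° (backscattering).

Initial photon: E₀ = 114.9 keV → λ₀ = 10.7906 pm

Maximum Compton shift (at 180°):
Δλ_max = 2λ_C = 2 × 2.4263 = 4.8526 pm

Final wavelength:
λ' = 10.7906 + 4.8526 = 15.6432 pm

Minimum photon energy (maximum energy to electron):
E'_min = hc/λ' = 79.2574 keV

Maximum electron kinetic energy:
K_max = E₀ - E'_min = 114.9000 - 79.2574 = 35.6426 keV

(Intermediate values are shown rounded; full precision is carried through to the final answer.)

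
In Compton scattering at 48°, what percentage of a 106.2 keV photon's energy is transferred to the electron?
0.0643 (or 6.43%)

Calculate initial and final photon energies:

Initial: E₀ = 106.2 keV → λ₀ = 11.6746 pm
Compton shift: Δλ = 0.8028 pm
Final wavelength: λ' = 12.4774 pm
Final energy: E' = 99.3671 keV

Fractional energy loss:
(E₀ - E')/E₀ = (106.2000 - 99.3671)/106.2000
= 6.8329/106.2000
= 0.0643
= 6.43%

(Intermediate values are shown rounded; full precision is carried through to the final answer.)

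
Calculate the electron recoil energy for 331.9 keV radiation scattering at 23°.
16.2956 keV

By energy conservation: K_e = E_initial - E_final

First find the scattered photon energy:
Initial wavelength: λ = hc/E = 3.7356 pm
Compton shift: Δλ = λ_C(1 - cos(23°)) = 0.1929 pm
Final wavelength: λ' = 3.7356 + 0.1929 = 3.9285 pm
Final photon energy: E' = hc/λ' = 315.6044 keV

Electron kinetic energy:
K_e = E - E' = 331.9000 - 315.6044 = 16.2956 keV

(Intermediate values are shown rounded; full precision is carried through to the final answer.)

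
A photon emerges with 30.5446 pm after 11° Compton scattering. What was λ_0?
30.5000 pm

From λ' = λ + Δλ, we have λ = λ' - Δλ

First calculate the Compton shift:
Δλ = λ_C(1 - cos θ)
Δλ = 2.4263 × (1 - cos(11°))
Δλ = 2.4263 × 0.0184
Δλ = 0.0446 pm

Initial wavelength:
λ = λ' - Δλ
λ = 30.5446 - 0.0446
λ = 30.5000 pm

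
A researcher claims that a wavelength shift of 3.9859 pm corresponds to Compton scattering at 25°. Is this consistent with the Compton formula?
No, inconsistent

Calculate the expected shift for θ = 25°:

Δλ_expected = λ_C(1 - cos(25°))
Δλ_expected = 2.4263 × (1 - cos(25°))
Δλ_expected = 2.4263 × 0.0937
Δλ_expected = 0.2273 pm

Given shift: 3.9859 pm
Expected shift: 0.2273 pm
Difference: 3.7586 pm

The values do not match. The given shift corresponds to θ ≈ 130.0°, not 25°.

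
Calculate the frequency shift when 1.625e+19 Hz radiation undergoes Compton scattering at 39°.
4.627e+17 Hz (decrease)

Convert frequency to wavelength (c = 299792458 m/s):
λ₀ = c/f₀ = 299792458/1.625e+19 = 1.8448767e-11 m = 18.4488 pm

Calculate Compton shift:
Δλ = λ_C(1 - cos(39°)) = 0.5407 pm

Final wavelength:
λ' = λ₀ + Δλ = 18.4488 + 0.5407 = 18.9895 pm

Final frequency:
f' = c/λ' = 299792458/1.8989480e-11 = 1.5787292e+19 Hz

Frequency shift (decrease):
Δf = f₀ - f' = 1.625e+19 - 1.5787292e+19 = 4.627e+17 Hz

(Intermediate values are shown rounded; full precision is carried through to the final answer.)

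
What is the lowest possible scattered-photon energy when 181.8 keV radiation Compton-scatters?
106.2197 keV (at θ = 180°)

The scattered photon has minimum energy when its wavelength is maximum, i.e., when the Compton shift Δλ = λ_C(1 − cos θ) is maximum. This occurs at θ = 180° (backscattering), giving Δλ_max = 2λ_C = 4.8526 pm.

Initial wavelength: λ₀ = hc/E₀ = 6.8198 pm
Maximum final wavelength: λ'_max = λ₀ + 2λ_C = 6.8198 + 4.8526 = 11.6724 pm
Minimum final energy: E'_min = hc/λ'_max = 106.2197 keV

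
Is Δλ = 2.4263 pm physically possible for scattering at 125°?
No, inconsistent

Calculate the expected shift for θ = 125°:

Δλ_expected = λ_C(1 - cos(125°))
Δλ_expected = 2.4263 × (1 - cos(125°))
Δλ_expected = 2.4263 × 1.5736
Δλ_expected = 3.8180 pm

Given shift: 2.4263 pm
Expected shift: 3.8180 pm
Difference: 1.3917 pm

The values do not match. The given shift corresponds to θ ≈ 90.0°, not 125°.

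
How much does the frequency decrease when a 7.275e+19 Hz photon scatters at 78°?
2.314e+19 Hz (decrease)

Convert frequency to wavelength (c = 299792458 m/s):
λ₀ = c/f₀ = 299792458/7.275e+19 = 4.1208585e-12 m = 4.1209 pm

Calculate Compton shift:
Δλ = λ_C(1 - cos(78°)) = 1.9219 pm

Final wavelength:
λ' = λ₀ + Δλ = 4.1209 + 1.9219 = 6.0427 pm

Final frequency:
f' = c/λ' = 299792458/6.0427105e-12 = 4.9612249e+19 Hz

Frequency shift (decrease):
Δf = f₀ - f' = 7.275e+19 - 4.9612249e+19 = 2.314e+19 Hz

(Intermediate values are shown rounded; full precision is carried through to the final answer.)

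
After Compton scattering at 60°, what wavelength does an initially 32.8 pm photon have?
34.0132 pm

Using the Compton formula: λ' = λ + λ_C(1 − cos θ)

For θ = 60°, cos θ = 1/2 (exact) = 0.5000, so:
1 − cos 60° = 1 − (1/2) = 0.5000

Δλ = λ_C × 0.5000 = 2.4263 × 0.5000 = 1.2132 pm

λ' = 32.8 + 1.2132 = 34.0132 pm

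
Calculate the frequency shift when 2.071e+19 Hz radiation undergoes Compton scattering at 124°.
4.291e+18 Hz (decrease)

Convert frequency to wavelength (c = 299792458 m/s):
λ₀ = c/f₀ = 299792458/2.071e+19 = 1.4475734e-11 m = 14.4757 pm

Calculate Compton shift:
Δλ = λ_C(1 - cos(124°)) = 3.7831 pm

Final wavelength:
λ' = λ₀ + Δλ = 14.4757 + 3.7831 = 18.2588 pm

Final frequency:
f' = c/λ' = 299792458/1.8258820e-11 = 1.6419049e+19 Hz

Frequency shift (decrease):
Δf = f₀ - f' = 2.071e+19 - 1.6419049e+19 = 4.291e+18 Hz

(Intermediate values are shown rounded; full precision is carried through to the final answer.)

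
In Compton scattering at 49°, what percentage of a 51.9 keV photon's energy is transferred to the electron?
0.0338 (or 3.38%)

Calculate initial and final photon energies:

Initial: E₀ = 51.9 keV → λ₀ = 23.8891 pm
Compton shift: Δλ = 0.8345 pm
Final wavelength: λ' = 24.7236 pm
Final energy: E' = 50.1482 keV

Fractional energy loss:
(E₀ - E')/E₀ = (51.9000 - 50.1482)/51.9000
= 1.7518/51.9000
= 0.0338
= 3.38%

(Intermediate values are shown rounded; full precision is carried through to the final answer.)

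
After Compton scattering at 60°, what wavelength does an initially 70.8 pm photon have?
72.0132 pm

Using the Compton formula: λ' = λ + λ_C(1 − cos θ)

For θ = 60°, cos θ = 1/2 (exact) = 0.5000, so:
1 − cos 60° = 1 − (1/2) = 0.5000

Δλ = λ_C × 0.5000 = 2.4263 × 0.5000 = 1.2132 pm

λ' = 70.8 + 1.2132 = 72.0132 pm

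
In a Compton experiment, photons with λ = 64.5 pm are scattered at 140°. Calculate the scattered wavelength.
68.7850 pm

Using the Compton scattering formula:
λ' = λ + Δλ = λ + λ_C(1 - cos θ)

Given:
- Initial wavelength λ = 64.5 pm
- Scattering angle θ = 140°
- Compton wavelength λ_C ≈ 2.4263 pm

Calculate the shift:
Δλ = 2.4263 × (1 - cos(140°))
Δλ = 2.4263 × 1.7660
Δλ = 4.2850 pm

Final wavelength:
λ' = 64.5 + 4.2850 = 68.7850 pm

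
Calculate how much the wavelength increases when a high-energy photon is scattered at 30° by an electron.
0.3251 pm

Using the Compton scattering formula:
Δλ = λ_C(1 - cos θ)

where λ_C = h/(m_e·c) ≈ 2.4263 pm is the Compton wavelength of an electron.

For θ = 30°:
cos(30°) = 0.8660
1 - cos(30°) = 0.1340

Δλ = 2.4263 × 0.1340
Δλ = 0.3251 pm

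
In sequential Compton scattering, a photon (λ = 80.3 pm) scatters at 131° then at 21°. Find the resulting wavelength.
84.4793 pm

Apply Compton shift twice:

First scattering at θ₁ = 131°:
Δλ₁ = λ_C(1 - cos(131°))
Δλ₁ = 2.4263 × 1.6561
Δλ₁ = 4.0181 pm

After first scattering:
λ₁ = 80.3 + 4.0181 = 84.3181 pm

Second scattering at θ₂ = 21°:
Δλ₂ = λ_C(1 - cos(21°))
Δλ₂ = 2.4263 × 0.0664
Δλ₂ = 0.1612 pm

Final wavelength:
λ₂ = 84.3181 + 0.1612 = 84.4793 pm

Total shift: Δλ_total = 4.0181 + 0.1612 = 4.1793 pm

(Intermediate values are shown rounded; full precision is carried through to the final answer.)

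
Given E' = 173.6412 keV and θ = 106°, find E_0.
306.5001 keV

Convert final energy to wavelength (hc ≈ 1239.842 keV·pm):
λ' = hc/E' = 1239.842 / 173.6412 = 7.1403 pm

Calculate the Compton shift:
Δλ = λ_C(1 - cos(106°))
Δλ = 2.4263 × (1 - cos(106°))
Δλ = 3.0951 pm

Initial wavelength:
λ = λ' - Δλ = 7.1403 - 3.0951 = 4.0452 pm

Initial energy:
E = hc/λ = 1239.842 / 4.0452 = 306.5001 keV

(Intermediate values are shown rounded; full precision is carried through to the final answer.)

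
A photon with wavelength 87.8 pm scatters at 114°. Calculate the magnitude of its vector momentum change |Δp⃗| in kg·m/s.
1.2423e-23 kg·m/s

Photon momentum magnitude is p = h/λ.

Initial momentum:
p₀ = h/λ = 6.6261e-34/8.7800e-11 = 7.5468e-24 kg·m/s

After scattering:
λ' = λ + Δλ = 87.8 + 3.4132 = 91.2132 pm
p' = h/λ' = 6.6261e-34/9.1213e-11 = 7.2644e-24 kg·m/s

Momentum is a vector; the scattered photon's direction makes angle θ = 114° with the incident direction. The magnitude of the vector change Δp⃗ = p⃗₀ − p⃗' is found from the law of cosines:
|Δp⃗|² = p₀² + p'² − 2p₀p'cos θ
|Δp⃗|² = (7.5468e-24)² + (7.2644e-24)² − 2·7.5468e-24·7.2644e-24·cos(114°)
|Δp⃗| = 1.2423e-23 kg·m/s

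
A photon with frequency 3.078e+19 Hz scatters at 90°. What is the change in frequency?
6.138e+18 Hz (decrease)

Convert frequency to wavelength (c = 299792458 m/s):
λ₀ = c/f₀ = 299792458/3.078e+19 = 9.7398459e-12 m = 9.7398 pm

Calculate Compton shift:
Δλ = λ_C(1 - cos(90°)) = 2.4263 pm

Final wavelength:
λ' = λ₀ + Δλ = 9.7398 + 2.4263 = 12.1662 pm

Final frequency:
f' = c/λ' = 299792458/1.2166156e-11 = 2.4641510e+19 Hz

Frequency shift (decrease):
Δf = f₀ - f' = 3.078e+19 - 2.4641510e+19 = 6.138e+18 Hz

(Intermediate values are shown rounded; full precision is carried through to the final answer.)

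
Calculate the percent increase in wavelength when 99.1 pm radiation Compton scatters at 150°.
4.5687%

Calculate the Compton shift:
Δλ = λ_C(1 - cos(150°))
Δλ = 2.4263 × (1 - cos(150°))
Δλ = 2.4263 × 1.8660
Δλ = 4.5276 pm

Percentage change:
(Δλ/λ₀) × 100 = (4.5276/99.1) × 100
= 4.5687%

(Intermediate values are shown rounded; full precision is carried through to the final answer.)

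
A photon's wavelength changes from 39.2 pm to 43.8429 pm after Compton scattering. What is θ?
156.00°

First find the wavelength shift:
Δλ = λ' - λ = 43.8429 - 39.2 = 4.6429 pm

Using Δλ = λ_C(1 - cos θ), with λ_C = h/(m_e·c) ≈ 2.42631024 pm:
cos θ = 1 - Δλ/λ_C
cos θ = 1 - 4.6429/2.42631024
cos θ = -0.913564

θ = arccos(-0.913564)
θ = 156.00°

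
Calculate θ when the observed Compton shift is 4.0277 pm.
131.30°

From the Compton formula Δλ = λ_C(1 - cos θ), we can solve for θ:

cos θ = 1 - Δλ/λ_C

Given:
- Δλ = 4.0277 pm
- λ_C = h/(m_e·c) ≈ 2.42631024 pm

cos θ = 1 - 4.0277/2.42631024
cos θ = 1 - 1.660010
cos θ = -0.660010

θ = arccos(-0.660010)
θ = 131.30°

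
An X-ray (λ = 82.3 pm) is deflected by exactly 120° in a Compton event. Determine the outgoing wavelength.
85.9395 pm

Using the Compton formula: λ' = λ + λ_C(1 − cos θ)

For θ = 120°, cos θ = -1/2 (exact) = -0.5000, so:
1 − cos 120° = 1 − (-1/2) = 1.5000

Δλ = λ_C × 1.5000 = 2.4263 × 1.5000 = 3.6395 pm

λ' = 82.3 + 3.6395 = 85.9395 pm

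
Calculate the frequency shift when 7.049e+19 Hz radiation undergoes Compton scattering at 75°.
2.095e+19 Hz (decrease)

Convert frequency to wavelength (c = 299792458 m/s):
λ₀ = c/f₀ = 299792458/7.049e+19 = 4.2529786e-12 m = 4.2530 pm

Calculate Compton shift:
Δλ = λ_C(1 - cos(75°)) = 1.7983 pm

Final wavelength:
λ' = λ₀ + Δλ = 4.2530 + 1.7983 = 6.0513 pm

Final frequency:
f' = c/λ' = 299792458/6.0513135e-12 = 4.9541717e+19 Hz

Frequency shift (decrease):
Δf = f₀ - f' = 7.049e+19 - 4.9541717e+19 = 2.095e+19 Hz

(Intermediate values are shown rounded; full precision is carried through to the final answer.)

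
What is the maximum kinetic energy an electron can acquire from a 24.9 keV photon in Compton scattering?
2.2112 keV

Maximum energy transfer occurs at θ = 180° (backscattering).

Initial photon: E₀ = 24.9 keV → λ₀ = 49.7929 pm

Maximum Compton shift (at 180°):
Δλ_max = 2λ_C = 2 × 2.4263 = 4.8526 pm

Final wavelength:
λ' = 49.7929 + 4.8526 = 54.6455 pm

Minimum photon energy (maximum energy to electron):
E'_min = hc/λ' = 22.6888 keV

Maximum electron kinetic energy:
K_max = E₀ - E'_min = 24.9000 - 22.6888 = 2.2112 keV

(Intermediate values are shown rounded; full precision is carried through to the final answer.)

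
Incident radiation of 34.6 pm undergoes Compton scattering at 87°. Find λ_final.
36.8993 pm

Using the Compton scattering formula:
λ' = λ + Δλ = λ + λ_C(1 - cos θ)

Given:
- Initial wavelength λ = 34.6 pm
- Scattering angle θ = 87°
- Compton wavelength λ_C ≈ 2.4263 pm

Calculate the shift:
Δλ = 2.4263 × (1 - cos(87°))
Δλ = 2.4263 × 0.9477
Δλ = 2.2993 pm

Final wavelength:
λ' = 34.6 + 2.2993 = 36.8993 pm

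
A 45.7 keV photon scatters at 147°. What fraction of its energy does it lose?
0.1412 (or 14.12%)

Calculate initial and final photon energies:

Initial: E₀ = 45.7 keV → λ₀ = 27.1300 pm
Compton shift: Δλ = 4.4612 pm
Final wavelength: λ' = 31.5912 pm
Final energy: E' = 39.2464 keV

Fractional energy loss:
(E₀ - E')/E₀ = (45.7000 - 39.2464)/45.7000
= 6.4536/45.7000
= 0.1412
= 14.12%

(Intermediate values are shown rounded; full precision is carried through to the final answer.)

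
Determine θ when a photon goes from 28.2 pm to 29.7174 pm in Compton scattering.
68.00°

First find the wavelength shift:
Δλ = λ' - λ = 29.7174 - 28.2 = 1.5174 pm

Using Δλ = λ_C(1 - cos θ), with λ_C = h/(m_e·c) ≈ 2.42631024 pm:
cos θ = 1 - Δλ/λ_C
cos θ = 1 - 1.5174/2.42631024
cos θ = 0.374606

θ = arccos(0.374606)
θ = 68.00°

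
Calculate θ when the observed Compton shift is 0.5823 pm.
40.54°

From the Compton formula Δλ = λ_C(1 - cos θ), we can solve for θ:

cos θ = 1 - Δλ/λ_C

Given:
- Δλ = 0.5823 pm
- λ_C = h/(m_e·c) ≈ 2.42631024 pm

cos θ = 1 - 0.5823/2.42631024
cos θ = 1 - 0.239994
cos θ = 0.760006

θ = arccos(0.760006)
θ = 40.54°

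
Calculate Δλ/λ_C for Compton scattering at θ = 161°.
1.9455 λ_C

The Compton shift formula is:
Δλ = λ_C(1 - cos θ)

Dividing both sides by λ_C:
Δλ/λ_C = 1 - cos θ

For θ = 161°:
Δλ/λ_C = 1 - cos(161°)
Δλ/λ_C = 1 - -0.9455
Δλ/λ_C = 1.9455

This means the shift is 1.9455 × λ_C = 4.7204 pm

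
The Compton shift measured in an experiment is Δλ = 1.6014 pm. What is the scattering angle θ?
70.12°

From the Compton formula Δλ = λ_C(1 - cos θ), we can solve for θ:

cos θ = 1 - Δλ/λ_C

Given:
- Δλ = 1.6014 pm
- λ_C = h/(m_e·c) ≈ 2.42631024 pm

cos θ = 1 - 1.6014/2.42631024
cos θ = 1 - 0.660015
cos θ = 0.339985

θ = arccos(0.339985)
θ = 70.12°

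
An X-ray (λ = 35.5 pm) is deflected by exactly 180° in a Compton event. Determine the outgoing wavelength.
40.3526 pm

Using the Compton formula: λ' = λ + λ_C(1 − cos θ)

For θ = 180°, cos θ = -1 (exact) = -1.0000, so:
1 − cos 180° = 1 − (-1) = 2.0000

Δλ = λ_C × 2.0000 = 2.4263 × 2.0000 = 4.8526 pm

λ' = 35.5 + 4.8526 = 40.3526 pm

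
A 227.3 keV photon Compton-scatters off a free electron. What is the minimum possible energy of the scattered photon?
120.2881 keV (at θ = 180°)

The scattered photon has minimum energy when its wavelength is maximum, i.e., when the Compton shift Δλ = λ_C(1 − cos θ) is maximum. This occurs at θ = 180° (backscattering), giving Δλ_max = 2λ_C = 4.8526 pm.

Initial wavelength: λ₀ = hc/E₀ = 5.4547 pm
Maximum final wavelength: λ'_max = λ₀ + 2λ_C = 5.4547 + 4.8526 = 10.3073 pm
Minimum final energy: E'_min = hc/λ'_max = 120.2881 keV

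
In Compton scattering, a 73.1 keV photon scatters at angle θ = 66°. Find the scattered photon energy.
67.3815 keV

First convert energy to wavelength:
λ = hc/E, with hc ≈ 1239.842 keV·pm (i.e. 1239.842 eV·nm)

For E = 73.1 keV = 73100 eV:
λ = 1239.842 keV·pm / 73.1 keV
λ = 16.9609 pm

Calculate the Compton shift:
Δλ = λ_C(1 - cos(66°)) = 2.4263 × 0.5933
Δλ = 1.4394 pm

Final wavelength:
λ' = 16.9609 + 1.4394 = 18.4003 pm

Final energy:
E' = hc/λ' = 1239.842 / 18.4003 = 67.3815 keV

(Intermediate values are shown rounded; full precision is carried through to the final answer.)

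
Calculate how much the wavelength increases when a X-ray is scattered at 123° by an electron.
3.7478 pm

Using the Compton scattering formula:
Δλ = λ_C(1 - cos θ)

where λ_C = h/(m_e·c) ≈ 2.4263 pm is the Compton wavelength of an electron.

For θ = 123°:
cos(123°) = -0.5446
1 - cos(123°) = 1.5446

Δλ = 2.4263 × 1.5446
Δλ = 3.7478 pm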